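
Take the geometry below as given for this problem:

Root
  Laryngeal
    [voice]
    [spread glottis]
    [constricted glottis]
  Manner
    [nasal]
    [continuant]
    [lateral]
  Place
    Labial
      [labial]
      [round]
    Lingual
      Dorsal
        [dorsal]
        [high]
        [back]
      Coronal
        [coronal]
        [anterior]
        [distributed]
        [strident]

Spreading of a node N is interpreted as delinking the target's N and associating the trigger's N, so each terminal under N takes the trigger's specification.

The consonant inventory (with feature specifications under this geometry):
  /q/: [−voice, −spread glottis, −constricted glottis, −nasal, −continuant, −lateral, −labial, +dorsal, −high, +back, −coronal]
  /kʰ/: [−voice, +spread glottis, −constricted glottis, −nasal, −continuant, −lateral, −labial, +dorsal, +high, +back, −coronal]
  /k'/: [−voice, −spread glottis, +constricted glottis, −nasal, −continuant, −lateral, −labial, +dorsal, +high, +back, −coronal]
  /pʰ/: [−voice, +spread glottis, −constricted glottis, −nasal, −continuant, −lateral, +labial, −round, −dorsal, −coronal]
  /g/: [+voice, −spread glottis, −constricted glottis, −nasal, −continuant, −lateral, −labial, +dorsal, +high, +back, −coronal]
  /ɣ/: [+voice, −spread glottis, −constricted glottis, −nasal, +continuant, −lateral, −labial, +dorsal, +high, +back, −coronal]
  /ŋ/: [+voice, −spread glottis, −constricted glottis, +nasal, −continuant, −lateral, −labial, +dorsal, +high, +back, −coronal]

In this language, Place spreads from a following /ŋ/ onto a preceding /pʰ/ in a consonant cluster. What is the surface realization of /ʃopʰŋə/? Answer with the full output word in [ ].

Place immediately or transitively dominates [labial], [round], [dorsal], [high], [back], [coronal], [anterior], [distributed], [strident].
The target acquires /ŋ/'s values for everything under Place — [−labial], [+dorsal], [+high], [+back], [−coronal] — while keeping its own [voice], [spread glottis], [constricted glottis], ….
This feature bundle is that of [kʰ], so /ʃopʰŋə/ surfaces as [ʃokʰŋə].

[ʃokʰŋə]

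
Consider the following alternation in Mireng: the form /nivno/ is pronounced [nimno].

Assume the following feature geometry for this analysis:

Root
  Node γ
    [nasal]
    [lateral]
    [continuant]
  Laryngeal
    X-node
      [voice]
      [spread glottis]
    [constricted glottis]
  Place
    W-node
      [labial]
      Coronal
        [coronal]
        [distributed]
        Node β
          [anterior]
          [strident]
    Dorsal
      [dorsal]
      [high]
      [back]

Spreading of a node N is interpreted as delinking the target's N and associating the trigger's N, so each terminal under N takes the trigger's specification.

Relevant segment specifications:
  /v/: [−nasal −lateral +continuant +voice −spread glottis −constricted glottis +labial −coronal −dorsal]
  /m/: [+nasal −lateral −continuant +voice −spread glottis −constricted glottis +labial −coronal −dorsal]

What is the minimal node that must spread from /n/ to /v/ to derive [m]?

Node γ

The alternation /v/ → [m] changes [nasal], [continuant] and nothing else.
In this geometry the lowest node dominating all of them is Node γ: every daughter of Node γ dominates only a proper subset, so no lower node suffices.
Delinking /v/'s Node γ and associating /n/'s Node γ gives precisely the feature bundle of [m].
[coronal], [labial] — on which /n/ differs from /v/ — are unchanged, so Root cannot have spread; the constituent is no larger than Node γ.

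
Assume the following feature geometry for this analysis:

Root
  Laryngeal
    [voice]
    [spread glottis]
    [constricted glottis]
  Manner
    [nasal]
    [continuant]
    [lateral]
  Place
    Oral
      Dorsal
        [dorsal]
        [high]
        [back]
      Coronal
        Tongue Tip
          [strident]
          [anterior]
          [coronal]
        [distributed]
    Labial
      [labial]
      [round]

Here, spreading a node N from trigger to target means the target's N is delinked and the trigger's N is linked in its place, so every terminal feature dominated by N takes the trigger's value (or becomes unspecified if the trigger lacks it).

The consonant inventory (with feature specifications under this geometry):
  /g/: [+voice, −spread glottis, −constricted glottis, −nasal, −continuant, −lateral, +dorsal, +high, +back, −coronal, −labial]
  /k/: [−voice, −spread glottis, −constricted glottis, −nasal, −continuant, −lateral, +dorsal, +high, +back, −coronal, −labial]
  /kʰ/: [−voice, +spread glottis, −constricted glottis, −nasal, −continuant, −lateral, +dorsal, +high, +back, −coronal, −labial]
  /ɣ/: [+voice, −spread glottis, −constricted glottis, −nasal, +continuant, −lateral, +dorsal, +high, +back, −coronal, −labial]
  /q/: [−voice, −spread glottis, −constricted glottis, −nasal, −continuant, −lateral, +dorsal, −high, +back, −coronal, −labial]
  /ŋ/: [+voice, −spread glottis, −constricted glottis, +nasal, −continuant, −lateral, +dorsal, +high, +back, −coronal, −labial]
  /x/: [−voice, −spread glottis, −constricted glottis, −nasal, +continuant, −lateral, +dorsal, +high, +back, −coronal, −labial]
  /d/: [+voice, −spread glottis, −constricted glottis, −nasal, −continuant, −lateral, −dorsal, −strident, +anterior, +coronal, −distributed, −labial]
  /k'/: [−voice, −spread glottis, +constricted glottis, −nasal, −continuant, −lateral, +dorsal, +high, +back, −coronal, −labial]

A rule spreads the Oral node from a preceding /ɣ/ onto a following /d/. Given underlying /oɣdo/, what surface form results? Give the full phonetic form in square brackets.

Oral immediately or transitively dominates [dorsal], [high], [back], [strident], [anterior], [coronal], [distributed].
After delinking /d/'s Oral and linking /ɣ/'s, the affected terminals become [+dorsal], [+high], [+back], [−coronal]; [voice], [spread glottis], [constricted glottis], … (outside Oral) are retained from /d/.
Among the inventory, only /g/ has exactly this specification, giving the surface form [oɣgo].

[oɣgo]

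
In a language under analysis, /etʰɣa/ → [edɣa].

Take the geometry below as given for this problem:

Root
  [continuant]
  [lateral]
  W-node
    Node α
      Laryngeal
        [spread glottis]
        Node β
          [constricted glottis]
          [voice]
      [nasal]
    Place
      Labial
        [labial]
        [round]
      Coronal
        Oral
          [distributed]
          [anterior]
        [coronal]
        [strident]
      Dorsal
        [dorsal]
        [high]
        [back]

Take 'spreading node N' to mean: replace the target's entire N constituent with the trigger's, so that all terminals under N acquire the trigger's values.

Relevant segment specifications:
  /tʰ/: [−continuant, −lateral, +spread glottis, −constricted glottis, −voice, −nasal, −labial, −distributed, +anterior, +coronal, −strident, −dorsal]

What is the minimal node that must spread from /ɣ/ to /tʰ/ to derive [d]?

Feature comparison: [voice], [spread glottis] differ between /tʰ/ and [d]; the remaining terminals match.
These terminals are all dominated by Laryngeal, and no proper subconstituent of Laryngeal covers them all; Laryngeal is their lowest common ancestor.
Delinking /tʰ/'s Laryngeal and associating /ɣ/'s Laryngeal gives precisely the feature bundle of [d].
Features on which the two segments disagree outside Laryngeal, such as [dorsal], [coronal], are unchanged — nothing dominating them spread, and Laryngeal is the minimal sufficient constituent.

Laryngeal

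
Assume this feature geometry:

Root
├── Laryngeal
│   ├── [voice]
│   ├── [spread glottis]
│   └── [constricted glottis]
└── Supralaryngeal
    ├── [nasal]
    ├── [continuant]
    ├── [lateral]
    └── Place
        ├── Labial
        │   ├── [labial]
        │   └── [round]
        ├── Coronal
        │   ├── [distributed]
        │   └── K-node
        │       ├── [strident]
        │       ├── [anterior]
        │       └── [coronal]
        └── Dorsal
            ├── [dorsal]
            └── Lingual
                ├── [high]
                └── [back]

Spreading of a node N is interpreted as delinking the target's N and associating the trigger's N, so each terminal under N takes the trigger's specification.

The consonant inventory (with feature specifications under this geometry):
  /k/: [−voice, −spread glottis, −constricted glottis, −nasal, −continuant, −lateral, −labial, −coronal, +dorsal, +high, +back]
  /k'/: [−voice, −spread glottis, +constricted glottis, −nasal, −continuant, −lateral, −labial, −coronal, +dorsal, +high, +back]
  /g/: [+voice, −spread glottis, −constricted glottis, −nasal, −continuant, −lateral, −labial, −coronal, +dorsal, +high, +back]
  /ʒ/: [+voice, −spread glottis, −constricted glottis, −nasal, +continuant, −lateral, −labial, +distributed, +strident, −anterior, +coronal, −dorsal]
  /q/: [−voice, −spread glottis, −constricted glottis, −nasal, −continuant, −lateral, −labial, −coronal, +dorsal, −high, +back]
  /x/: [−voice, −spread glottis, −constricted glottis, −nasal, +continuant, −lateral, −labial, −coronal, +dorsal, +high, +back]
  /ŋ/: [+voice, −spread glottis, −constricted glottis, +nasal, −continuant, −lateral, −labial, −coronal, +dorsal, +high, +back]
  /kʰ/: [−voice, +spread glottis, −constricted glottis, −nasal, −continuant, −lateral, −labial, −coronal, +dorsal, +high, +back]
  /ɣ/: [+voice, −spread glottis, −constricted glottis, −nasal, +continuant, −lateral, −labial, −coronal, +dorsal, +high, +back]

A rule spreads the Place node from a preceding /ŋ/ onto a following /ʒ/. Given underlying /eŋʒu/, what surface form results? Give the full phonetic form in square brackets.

[eŋɣu]

The Place node dominates the terminals [labial], [round], [distributed], [strident], [anterior], [coronal], [dorsal], [high], [back].
The target acquires /ŋ/'s values for everything under Place — [−labial], [−coronal], [+dorsal], [+high], [+back] — while keeping its own [voice], [spread glottis], [constricted glottis], ….
This feature bundle is that of [ɣ], so /eŋʒu/ surfaces as [eŋɣu].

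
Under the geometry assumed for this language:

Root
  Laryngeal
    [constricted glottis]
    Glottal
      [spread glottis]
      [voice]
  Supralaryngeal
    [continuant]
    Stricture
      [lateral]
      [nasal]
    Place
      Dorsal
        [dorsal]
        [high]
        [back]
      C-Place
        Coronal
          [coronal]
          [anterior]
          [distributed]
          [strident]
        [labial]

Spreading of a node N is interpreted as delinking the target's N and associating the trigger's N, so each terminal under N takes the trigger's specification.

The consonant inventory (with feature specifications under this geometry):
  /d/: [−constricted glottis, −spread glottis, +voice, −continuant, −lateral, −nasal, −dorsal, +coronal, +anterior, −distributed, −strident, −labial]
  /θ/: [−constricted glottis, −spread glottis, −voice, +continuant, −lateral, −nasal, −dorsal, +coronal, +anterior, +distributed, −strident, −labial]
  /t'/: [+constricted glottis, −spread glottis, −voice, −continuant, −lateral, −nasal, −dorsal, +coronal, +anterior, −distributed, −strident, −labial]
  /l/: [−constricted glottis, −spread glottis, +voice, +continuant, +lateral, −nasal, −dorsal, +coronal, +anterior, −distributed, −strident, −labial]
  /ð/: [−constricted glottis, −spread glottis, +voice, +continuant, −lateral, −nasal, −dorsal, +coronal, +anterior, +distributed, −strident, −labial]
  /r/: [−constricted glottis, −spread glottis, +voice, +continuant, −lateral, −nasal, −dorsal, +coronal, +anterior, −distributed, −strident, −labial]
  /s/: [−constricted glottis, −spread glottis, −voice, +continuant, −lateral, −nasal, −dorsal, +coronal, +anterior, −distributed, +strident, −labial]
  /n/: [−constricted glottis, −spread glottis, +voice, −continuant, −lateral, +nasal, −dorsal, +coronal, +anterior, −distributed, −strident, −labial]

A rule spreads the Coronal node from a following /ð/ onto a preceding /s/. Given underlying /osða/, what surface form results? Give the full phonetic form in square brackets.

[oθða]

Coronal immediately or transitively dominates [coronal], [anterior], [distributed], [strident].
After delinking /s/'s Coronal and linking /ð/'s, the affected terminals become [+coronal], [+anterior], [+distributed], [−strident]; [constricted glottis], [spread glottis], [voice], … (outside Coronal) are retained from /s/.
The resulting bundle matches /θ/ in the inventory; substituting it for /s/ gives [oθða].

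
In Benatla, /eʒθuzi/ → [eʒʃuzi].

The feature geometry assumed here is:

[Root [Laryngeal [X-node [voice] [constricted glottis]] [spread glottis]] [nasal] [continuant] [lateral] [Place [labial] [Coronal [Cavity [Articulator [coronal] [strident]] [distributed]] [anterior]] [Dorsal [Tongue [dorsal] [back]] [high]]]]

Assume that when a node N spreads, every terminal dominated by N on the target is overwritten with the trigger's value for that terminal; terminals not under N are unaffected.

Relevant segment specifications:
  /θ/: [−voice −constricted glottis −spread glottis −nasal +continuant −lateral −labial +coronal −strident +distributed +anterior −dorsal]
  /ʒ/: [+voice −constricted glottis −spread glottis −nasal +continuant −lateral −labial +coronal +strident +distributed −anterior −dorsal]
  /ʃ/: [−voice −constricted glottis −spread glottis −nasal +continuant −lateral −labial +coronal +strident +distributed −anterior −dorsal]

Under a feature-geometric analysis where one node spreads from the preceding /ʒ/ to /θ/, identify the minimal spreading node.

The alternation /θ/ → [ʃ] changes [anterior], [strident] and nothing else.
The smallest constituent containing every changed terminal is Coronal — each of its daughters lacks at least one of the affected features.
If Coronal spreads, every terminal under it takes /ʒ/'s value, producing [ʃ] as observed.
[voice] stays as in /θ/ although /ʒ/ differs there, so no node dominating it spread; among the remaining candidates Coronal is the lowest that derives the output.

Coronal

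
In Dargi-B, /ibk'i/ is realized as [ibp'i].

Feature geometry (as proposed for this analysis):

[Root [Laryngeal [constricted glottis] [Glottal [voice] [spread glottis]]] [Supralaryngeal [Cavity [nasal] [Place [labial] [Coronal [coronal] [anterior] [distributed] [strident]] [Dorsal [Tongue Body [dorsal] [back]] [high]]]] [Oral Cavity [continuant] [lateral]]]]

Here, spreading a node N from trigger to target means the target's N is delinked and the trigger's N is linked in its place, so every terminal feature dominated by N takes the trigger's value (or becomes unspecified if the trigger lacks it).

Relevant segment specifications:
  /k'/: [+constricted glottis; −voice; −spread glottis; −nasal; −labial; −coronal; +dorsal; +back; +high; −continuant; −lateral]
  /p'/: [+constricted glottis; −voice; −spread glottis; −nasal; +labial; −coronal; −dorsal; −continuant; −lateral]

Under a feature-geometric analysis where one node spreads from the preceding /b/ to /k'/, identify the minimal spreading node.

Place

Feature comparison: [labial], [dorsal], [high], [back] differ between /k'/ and [p']; the remaining terminals match.
Tracing each changed feature up the tree, the paths first meet at Place; any lower node misses at least one of them.
If Place spreads, every terminal under it takes /b/'s value, producing [p'] as observed.
[voice], [constricted glottis] stay as in /k'/ although /b/ differs there, so no node dominating them spread; among the remaining candidates Place is the lowest that derives the output.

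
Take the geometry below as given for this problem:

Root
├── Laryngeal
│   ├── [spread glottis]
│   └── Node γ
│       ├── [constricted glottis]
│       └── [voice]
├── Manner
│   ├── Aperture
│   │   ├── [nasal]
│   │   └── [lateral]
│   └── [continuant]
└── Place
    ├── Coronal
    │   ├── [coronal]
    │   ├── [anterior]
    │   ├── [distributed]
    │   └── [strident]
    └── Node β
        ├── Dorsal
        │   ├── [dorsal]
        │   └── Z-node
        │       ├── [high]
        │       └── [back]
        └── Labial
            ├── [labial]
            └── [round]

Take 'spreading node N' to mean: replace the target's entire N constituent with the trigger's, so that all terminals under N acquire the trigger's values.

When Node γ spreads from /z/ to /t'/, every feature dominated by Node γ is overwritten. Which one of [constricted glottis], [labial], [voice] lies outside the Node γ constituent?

[labial]

Under this geometry, Node γ contains [constricted glottis], [voice].
Spreading Node γ replaces [voice], [constricted glottis] with the trigger's values, since each sits inside the Node γ constituent.
[labial] is not within the Node γ subtree (it hangs from Labial), so /t'/'s [labial] value survives.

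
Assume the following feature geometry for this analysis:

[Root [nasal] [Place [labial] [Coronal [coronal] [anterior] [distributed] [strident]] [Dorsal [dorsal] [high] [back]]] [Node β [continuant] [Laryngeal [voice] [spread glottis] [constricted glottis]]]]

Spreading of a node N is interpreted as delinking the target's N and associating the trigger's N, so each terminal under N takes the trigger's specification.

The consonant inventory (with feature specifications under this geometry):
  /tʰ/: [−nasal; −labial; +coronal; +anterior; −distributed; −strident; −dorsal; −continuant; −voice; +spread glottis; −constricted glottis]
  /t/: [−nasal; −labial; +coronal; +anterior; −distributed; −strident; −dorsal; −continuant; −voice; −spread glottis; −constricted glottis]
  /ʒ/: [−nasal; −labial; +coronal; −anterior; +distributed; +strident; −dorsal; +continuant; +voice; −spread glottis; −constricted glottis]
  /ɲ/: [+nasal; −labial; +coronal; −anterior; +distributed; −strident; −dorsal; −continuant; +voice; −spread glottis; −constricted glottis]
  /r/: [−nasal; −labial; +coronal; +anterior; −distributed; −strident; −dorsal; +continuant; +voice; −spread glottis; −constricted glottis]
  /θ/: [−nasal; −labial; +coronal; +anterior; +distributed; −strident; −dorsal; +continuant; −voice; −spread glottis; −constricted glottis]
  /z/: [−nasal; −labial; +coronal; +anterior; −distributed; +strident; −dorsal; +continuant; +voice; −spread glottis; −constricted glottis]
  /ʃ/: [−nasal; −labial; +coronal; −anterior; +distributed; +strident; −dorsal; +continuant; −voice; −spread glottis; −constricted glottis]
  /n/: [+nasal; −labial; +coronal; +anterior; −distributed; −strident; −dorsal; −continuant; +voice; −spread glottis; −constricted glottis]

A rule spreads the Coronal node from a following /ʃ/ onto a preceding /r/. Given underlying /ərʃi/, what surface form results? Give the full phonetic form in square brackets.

[əʒʃi]

Coronal immediately or transitively dominates [coronal], [anterior], [distributed], [strident].
After delinking /r/'s Coronal and linking /ʃ/'s, the affected terminals become [+coronal], [−anterior], [+distributed], [+strident]; [nasal], [labial], [dorsal], … (outside Coronal) are retained from /r/.
The resulting bundle matches /ʒ/ in the inventory; substituting it for /r/ gives [əʒʃi].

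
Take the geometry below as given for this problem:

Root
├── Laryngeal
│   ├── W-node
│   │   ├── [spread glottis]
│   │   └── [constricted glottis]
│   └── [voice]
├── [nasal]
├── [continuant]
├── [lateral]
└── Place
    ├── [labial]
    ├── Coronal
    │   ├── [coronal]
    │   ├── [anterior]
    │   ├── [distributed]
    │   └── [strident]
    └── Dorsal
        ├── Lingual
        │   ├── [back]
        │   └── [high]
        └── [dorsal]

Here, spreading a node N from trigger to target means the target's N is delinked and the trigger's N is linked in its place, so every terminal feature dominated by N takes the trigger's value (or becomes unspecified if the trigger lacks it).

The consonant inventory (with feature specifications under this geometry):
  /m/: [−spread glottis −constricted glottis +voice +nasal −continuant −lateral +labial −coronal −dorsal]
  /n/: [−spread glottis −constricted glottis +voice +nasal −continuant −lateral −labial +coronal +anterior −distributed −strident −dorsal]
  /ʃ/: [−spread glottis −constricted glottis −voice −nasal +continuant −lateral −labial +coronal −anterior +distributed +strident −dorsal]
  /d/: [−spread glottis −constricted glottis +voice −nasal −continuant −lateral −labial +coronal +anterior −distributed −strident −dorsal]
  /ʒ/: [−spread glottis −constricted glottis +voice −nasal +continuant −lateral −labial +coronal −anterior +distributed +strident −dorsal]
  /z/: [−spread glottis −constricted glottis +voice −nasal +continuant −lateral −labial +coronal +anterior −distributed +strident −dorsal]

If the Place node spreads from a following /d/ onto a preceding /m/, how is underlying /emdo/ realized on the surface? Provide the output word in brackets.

Terminals under Place in this geometry: [labial], [coronal], [anterior], [distributed], [strident], [back], [high], [dorsal].
After delinking /m/'s Place and linking /d/'s, the affected terminals become [−labial], [+coronal], [+anterior], [−distributed], [−strident], [−dorsal]; [spread glottis], [constricted glottis], [voice], … (outside Place) are retained from /m/.
Among the inventory, only /n/ has exactly this specification, giving the surface form [endo].

[endo]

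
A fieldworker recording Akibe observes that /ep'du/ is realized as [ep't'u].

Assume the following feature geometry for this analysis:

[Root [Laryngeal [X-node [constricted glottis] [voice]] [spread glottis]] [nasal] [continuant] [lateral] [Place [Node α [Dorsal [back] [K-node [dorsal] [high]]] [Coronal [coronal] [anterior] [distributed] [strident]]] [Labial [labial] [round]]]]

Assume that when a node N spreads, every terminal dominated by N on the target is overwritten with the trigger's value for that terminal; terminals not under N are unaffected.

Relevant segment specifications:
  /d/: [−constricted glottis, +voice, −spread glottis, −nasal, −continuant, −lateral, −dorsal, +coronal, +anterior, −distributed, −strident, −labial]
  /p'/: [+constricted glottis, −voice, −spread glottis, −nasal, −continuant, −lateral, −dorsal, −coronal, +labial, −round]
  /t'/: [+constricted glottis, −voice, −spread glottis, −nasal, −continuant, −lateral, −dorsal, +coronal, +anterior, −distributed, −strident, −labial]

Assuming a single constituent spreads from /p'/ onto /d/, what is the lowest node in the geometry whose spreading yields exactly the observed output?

Comparing /d/ with its surface form [t'], the features that change are [voice], [constricted glottis].
The smallest constituent containing every changed terminal is X-node — each of its daughters lacks at least one of the affected features.
Delinking /d/'s X-node and associating /p'/'s X-node gives precisely the feature bundle of [t'].
[labial], [coronal] stay as in /d/ although /p'/ differs there, so no node dominating them spread; among the remaining candidates X-node is the lowest that derives the output.

X-node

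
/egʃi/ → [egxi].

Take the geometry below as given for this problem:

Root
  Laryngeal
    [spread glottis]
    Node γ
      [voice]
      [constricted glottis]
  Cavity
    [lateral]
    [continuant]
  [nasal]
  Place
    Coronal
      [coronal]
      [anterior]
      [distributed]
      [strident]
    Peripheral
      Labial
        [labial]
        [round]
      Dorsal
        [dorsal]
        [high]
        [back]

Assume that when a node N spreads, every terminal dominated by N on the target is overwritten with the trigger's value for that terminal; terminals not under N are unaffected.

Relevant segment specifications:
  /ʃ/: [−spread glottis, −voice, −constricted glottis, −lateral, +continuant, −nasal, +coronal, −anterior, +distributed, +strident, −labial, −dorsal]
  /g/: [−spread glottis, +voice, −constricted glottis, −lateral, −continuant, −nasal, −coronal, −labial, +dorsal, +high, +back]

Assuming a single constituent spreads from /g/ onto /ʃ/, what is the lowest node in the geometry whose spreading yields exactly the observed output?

Place

Feature comparison: [coronal], [anterior], [distributed], [strident], [dorsal], [high], [back] differ between /ʃ/ and [x]; the remaining terminals match.
The smallest constituent containing every changed terminal is Place — each of its daughters lacks at least one of the affected features.
Spreading Place from /g/ overwrites each of those terminals with /g/'s values, yielding exactly [x].
Had Root spread, [voice], [continuant] would have taken /g/'s values; they stay as in /ʃ/, confirming the spreading constituent is exactly Place.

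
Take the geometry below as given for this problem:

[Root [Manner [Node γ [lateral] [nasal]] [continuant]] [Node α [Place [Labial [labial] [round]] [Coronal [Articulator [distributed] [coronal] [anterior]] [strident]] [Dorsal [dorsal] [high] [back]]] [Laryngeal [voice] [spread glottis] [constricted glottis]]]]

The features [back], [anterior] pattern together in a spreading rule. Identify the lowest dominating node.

Place

[back]: Root ▹ Node α ▹ Place ▹ Dorsal ▹ [back].
[anterior]: Root ▹ Node α ▹ Place ▹ Coronal ▹ Articulator ▹ [anterior].
These paths first converge at Place; no daughter of Place dominates all 2 features, so Place is the minimal constituent.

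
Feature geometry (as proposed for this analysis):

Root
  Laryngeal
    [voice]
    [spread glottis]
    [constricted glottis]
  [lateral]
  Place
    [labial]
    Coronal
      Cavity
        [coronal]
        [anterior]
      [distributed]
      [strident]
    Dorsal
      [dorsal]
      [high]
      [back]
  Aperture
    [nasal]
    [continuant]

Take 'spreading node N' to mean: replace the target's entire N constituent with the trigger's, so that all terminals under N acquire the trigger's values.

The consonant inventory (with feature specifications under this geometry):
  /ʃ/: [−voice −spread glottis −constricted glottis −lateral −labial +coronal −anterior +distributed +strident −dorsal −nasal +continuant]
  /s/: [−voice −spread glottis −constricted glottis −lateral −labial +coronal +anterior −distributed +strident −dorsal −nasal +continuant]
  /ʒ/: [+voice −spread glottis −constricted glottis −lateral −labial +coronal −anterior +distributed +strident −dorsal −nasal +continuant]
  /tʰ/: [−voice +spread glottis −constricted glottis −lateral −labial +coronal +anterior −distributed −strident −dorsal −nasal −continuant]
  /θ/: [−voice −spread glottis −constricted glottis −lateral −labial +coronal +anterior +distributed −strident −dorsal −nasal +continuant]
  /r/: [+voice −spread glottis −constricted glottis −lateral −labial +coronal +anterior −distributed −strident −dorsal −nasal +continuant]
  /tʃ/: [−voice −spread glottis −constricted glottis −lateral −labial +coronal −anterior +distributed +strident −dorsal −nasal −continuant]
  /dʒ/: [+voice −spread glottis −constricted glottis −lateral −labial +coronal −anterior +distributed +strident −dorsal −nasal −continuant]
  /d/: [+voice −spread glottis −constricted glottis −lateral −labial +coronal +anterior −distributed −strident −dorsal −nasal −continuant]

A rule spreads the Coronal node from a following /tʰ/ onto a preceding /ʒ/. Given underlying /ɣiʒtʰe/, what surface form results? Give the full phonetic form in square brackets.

[ɣirtʰe]

Coronal immediately or transitively dominates [coronal], [anterior], [distributed], [strident].
The target acquires /tʰ/'s values for everything under Coronal — [+coronal], [+anterior], [−distributed], [−strident] — while keeping its own [voice], [spread glottis], [constricted glottis], ….
This feature bundle is that of [r], so /ɣiʒtʰe/ surfaces as [ɣirtʰe].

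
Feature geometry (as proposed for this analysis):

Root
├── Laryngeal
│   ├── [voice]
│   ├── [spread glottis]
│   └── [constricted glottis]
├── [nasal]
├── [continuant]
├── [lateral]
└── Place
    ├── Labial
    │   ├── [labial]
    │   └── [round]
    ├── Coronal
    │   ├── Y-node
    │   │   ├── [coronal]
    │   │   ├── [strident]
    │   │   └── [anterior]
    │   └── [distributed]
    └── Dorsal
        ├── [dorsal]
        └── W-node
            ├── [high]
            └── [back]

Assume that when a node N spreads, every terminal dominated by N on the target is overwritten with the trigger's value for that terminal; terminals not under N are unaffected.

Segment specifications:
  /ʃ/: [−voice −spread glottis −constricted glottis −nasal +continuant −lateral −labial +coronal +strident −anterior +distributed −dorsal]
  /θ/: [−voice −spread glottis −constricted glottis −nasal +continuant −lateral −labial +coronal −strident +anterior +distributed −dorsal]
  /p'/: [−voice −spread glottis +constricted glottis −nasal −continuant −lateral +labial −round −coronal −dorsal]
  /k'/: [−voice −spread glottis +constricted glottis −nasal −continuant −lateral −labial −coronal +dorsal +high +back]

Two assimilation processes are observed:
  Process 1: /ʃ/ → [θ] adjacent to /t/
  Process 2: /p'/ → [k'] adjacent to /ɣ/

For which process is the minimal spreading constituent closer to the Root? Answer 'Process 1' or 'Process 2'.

Process 1: the features that change are [anterior], [strident]; the minimal node is Y-node (depth 3).
Process 2 alters [labial], [round], [dorsal], [high], [back]; the lowest common ancestor is Place (depth 1 from Root).
Place is closer to Root than Y-node, so Process 2 spreads the higher node.

Process 2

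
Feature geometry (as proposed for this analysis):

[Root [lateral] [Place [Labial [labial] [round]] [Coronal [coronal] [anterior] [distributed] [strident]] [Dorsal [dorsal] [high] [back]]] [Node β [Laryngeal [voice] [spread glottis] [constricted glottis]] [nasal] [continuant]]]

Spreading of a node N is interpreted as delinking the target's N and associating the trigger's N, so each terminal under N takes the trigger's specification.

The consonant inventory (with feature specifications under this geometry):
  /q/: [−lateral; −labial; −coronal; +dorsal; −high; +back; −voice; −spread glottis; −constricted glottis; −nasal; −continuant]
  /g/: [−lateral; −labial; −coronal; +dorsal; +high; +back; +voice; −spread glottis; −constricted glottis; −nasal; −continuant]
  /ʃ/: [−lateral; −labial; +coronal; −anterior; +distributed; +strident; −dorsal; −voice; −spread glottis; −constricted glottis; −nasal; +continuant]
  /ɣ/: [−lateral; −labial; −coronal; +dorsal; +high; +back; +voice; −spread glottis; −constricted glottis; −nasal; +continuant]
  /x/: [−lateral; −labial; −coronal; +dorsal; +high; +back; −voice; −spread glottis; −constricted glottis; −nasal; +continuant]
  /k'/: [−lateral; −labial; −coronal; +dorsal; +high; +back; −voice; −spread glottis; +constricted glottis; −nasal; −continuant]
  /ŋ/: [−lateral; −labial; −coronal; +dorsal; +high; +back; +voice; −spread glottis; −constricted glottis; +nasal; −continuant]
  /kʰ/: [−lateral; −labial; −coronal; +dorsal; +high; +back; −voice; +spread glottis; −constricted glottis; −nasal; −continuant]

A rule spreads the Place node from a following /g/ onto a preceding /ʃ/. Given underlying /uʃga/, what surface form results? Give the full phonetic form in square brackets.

The Place node dominates the terminals [labial], [round], [coronal], [anterior], [distributed], [strident], [dorsal], [high], [back].
After delinking /ʃ/'s Place and linking /g/'s, the affected terminals become [−labial], [−coronal], [+dorsal], [+high], [+back]; [lateral], [voice], [spread glottis], … (outside Place) are retained from /ʃ/.
This feature bundle is that of [x], so /uʃga/ surfaces as [uxga].

[uxga]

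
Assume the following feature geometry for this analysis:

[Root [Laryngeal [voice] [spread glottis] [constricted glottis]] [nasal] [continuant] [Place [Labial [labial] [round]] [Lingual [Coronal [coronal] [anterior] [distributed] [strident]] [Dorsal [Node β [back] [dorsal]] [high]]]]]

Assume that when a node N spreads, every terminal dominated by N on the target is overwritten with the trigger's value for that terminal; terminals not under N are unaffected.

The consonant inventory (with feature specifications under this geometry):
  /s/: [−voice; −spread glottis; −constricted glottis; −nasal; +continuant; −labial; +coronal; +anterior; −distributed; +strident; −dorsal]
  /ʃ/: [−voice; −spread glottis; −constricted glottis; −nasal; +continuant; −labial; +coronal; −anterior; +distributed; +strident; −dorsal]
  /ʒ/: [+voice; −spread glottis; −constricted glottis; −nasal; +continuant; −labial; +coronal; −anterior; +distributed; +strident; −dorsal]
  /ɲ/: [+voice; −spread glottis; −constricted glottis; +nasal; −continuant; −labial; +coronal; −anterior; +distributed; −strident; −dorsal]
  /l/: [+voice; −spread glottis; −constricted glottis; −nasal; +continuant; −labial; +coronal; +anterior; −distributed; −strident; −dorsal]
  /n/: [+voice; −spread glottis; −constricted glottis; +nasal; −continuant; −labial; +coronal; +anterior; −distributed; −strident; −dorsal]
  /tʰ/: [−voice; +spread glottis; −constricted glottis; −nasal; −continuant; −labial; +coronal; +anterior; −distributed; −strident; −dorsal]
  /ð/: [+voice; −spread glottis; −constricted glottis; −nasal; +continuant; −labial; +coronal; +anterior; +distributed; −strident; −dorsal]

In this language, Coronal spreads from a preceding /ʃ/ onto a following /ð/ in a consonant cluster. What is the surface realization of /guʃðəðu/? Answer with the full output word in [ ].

[guʃʒəðu]

Coronal immediately or transitively dominates [coronal], [anterior], [distributed], [strident].
The target acquires /ʃ/'s values for everything under Coronal — [+coronal], [−anterior], [+distributed], [+strident] — while keeping its own [voice], [spread glottis], [constricted glottis], ….
This feature bundle is that of [ʒ], so /guʃðəðu/ surfaces as [guʃʒəðu].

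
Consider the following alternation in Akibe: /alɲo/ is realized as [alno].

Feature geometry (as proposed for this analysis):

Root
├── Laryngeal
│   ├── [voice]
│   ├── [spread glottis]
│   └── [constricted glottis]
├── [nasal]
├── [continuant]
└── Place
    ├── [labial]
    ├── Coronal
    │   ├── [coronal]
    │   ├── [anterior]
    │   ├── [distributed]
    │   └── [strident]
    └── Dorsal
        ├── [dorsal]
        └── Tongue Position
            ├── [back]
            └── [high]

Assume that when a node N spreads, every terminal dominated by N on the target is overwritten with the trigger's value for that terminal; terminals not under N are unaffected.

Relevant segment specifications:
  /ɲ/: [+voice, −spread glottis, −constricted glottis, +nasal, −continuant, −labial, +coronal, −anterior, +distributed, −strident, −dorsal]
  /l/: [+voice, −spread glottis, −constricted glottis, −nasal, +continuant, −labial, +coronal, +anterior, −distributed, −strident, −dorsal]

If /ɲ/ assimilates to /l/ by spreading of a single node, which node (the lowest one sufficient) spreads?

/ɲ/ and [n] differ in [anterior], [distributed]; every other specified feature is identical.
Tracing each changed feature up the tree, the paths first meet at Coronal; any lower node misses at least one of them.
Spreading Coronal from /l/ overwrites each of those terminals with /l/'s values, yielding exactly [n].
[nasal], [continuant] stay as in /ɲ/ although /l/ differs there, so no node dominating them spread; among the remaining candidates Coronal is the lowest that derives the output.

Coronal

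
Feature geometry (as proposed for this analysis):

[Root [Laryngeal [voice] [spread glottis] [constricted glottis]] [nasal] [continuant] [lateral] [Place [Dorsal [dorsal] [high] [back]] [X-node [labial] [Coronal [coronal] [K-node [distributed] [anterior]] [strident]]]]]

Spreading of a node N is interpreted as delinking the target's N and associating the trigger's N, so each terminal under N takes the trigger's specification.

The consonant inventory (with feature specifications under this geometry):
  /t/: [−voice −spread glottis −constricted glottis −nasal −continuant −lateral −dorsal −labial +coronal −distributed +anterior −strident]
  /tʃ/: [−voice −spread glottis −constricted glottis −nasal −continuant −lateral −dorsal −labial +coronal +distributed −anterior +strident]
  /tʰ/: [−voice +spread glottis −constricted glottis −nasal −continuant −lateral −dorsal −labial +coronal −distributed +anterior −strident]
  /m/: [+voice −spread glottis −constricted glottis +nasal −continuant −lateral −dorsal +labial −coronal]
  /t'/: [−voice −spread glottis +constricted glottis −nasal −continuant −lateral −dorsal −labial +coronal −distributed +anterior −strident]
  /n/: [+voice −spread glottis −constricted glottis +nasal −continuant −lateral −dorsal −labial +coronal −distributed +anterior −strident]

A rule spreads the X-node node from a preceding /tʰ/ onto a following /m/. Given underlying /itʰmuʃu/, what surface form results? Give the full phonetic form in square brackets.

The X-node node dominates the terminals [labial], [coronal], [distributed], [anterior], [strident].
After delinking /m/'s X-node and linking /tʰ/'s, the affected terminals become [−labial], [+coronal], [−distributed], [+anterior], [−strident]; [voice], [spread glottis], [constricted glottis], … (outside X-node) are retained from /m/.
The resulting bundle matches /n/ in the inventory; substituting it for /m/ gives [itʰnuʃu].

[itʰnuʃu]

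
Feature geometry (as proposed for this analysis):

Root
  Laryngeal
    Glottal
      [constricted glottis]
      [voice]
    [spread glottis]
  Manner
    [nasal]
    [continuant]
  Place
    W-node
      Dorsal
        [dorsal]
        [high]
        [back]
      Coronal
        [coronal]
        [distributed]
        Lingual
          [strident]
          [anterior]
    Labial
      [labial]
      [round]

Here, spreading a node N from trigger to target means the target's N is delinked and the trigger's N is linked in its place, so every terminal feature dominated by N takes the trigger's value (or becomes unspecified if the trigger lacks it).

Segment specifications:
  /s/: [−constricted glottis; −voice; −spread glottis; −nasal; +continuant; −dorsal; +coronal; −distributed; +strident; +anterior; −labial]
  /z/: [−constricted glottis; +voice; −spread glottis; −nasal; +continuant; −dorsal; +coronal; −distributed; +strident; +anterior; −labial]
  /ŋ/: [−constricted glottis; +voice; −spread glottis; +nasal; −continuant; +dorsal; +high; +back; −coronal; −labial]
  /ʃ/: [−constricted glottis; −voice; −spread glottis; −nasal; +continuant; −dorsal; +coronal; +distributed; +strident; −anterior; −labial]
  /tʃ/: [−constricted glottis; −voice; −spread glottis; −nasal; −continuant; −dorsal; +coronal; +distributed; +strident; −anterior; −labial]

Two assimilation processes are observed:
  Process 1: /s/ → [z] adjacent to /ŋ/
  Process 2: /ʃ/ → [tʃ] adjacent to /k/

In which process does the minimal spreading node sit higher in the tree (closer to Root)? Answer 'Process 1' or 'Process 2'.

In Process 1, [voice] changes, so the minimal spreading node is [voice] at depth 3.
Process 2 alters [continuant]; the lowest dominating node is [continuant] (depth 2 from Root).
[continuant] is closer to Root than [voice], so Process 2 spreads the higher node.

Process 2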